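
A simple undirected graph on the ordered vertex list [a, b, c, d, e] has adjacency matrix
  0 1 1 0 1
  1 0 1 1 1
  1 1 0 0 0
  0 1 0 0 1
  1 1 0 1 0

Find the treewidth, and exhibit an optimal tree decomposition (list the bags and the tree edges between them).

The largest bag has 3 vertices, giving width 2; this decomposition certifies tw(G) ≤ 2. On the other hand G contains the 3-clique {b, d, e}. A clique must lie in a single bag of any decomposition, so no decomposition can have width below 2. Hence tw(G) = 2 exactly.

Treewidth 2.
One optimal decomposition is:
Bags: B1 = {a, b, c}  B2 = {a, b, e}  B3 = {b, d, e}
Tree: B1–B2, B2–B3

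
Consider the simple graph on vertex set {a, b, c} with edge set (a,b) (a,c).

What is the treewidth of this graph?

A width-1 tree decomposition is:
Bags: B1 = {a, b}  B2 = {a, c}
Tree: B1–B2
The largest bag has 2 vertices, giving width 1; this decomposition certifies tw(G) ≤ 1. G has an edge, so its treewidth is at least 1. The upper and lower bounds meet at 1, so that is the treewidth.

1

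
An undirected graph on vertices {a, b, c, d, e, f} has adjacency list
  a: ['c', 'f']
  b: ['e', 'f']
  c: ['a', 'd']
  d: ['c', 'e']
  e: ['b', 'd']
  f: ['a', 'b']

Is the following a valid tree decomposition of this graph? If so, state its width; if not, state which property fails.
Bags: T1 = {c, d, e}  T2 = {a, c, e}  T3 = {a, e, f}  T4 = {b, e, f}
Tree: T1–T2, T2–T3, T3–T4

Vertex coverage: the bags together contain {a, b, c, d, e, f}, the full vertex set. Edge coverage: each edge of G has both endpoints in at least one bag. Running intersection: for every vertex, the bags containing it form a connected subtree. All three properties hold, so this is a valid tree decomposition of width max|bag| − 1 = 2, and hence tw(G) ≤ 2.

Yes; width 2.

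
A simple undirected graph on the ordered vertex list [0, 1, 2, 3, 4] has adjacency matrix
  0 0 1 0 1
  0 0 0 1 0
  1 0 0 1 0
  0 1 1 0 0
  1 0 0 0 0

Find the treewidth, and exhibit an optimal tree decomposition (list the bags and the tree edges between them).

Every bag has size at most 2, so the width is 2 − 1 = 1 and tw(G) ≤ 1. Any graph with an edge has treewidth ≥ 1, and G has the edge 4–0. Combining the bounds, tw(G) = 1.

Treewidth 1.
Bags: B1 = {0, 4}  B2 = {0, 2}  B3 = {2, 3}  B4 = {1, 3}
Tree: B1–B2, B2–B3, B3–B4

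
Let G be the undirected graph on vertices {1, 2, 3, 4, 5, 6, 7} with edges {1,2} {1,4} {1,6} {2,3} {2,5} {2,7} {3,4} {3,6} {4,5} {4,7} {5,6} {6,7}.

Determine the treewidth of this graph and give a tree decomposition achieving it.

Every bag has size at most 4, so the width is 4 − 1 = 3 and tw(G) ≤ 3. For the lower bound: the 4 vertex sets {3,6}, {1,2}, {4}, {7} are disjoint, each induces a connected subgraph, and every pair is joined by at least one edge of G. Contracting each set to a single vertex therefore yields K_{4} as a minor, and since treewidth is minor-monotone, tw(G) ≥ tw(K_{4}) = 3. Therefore the treewidth is 3.

Treewidth 3.
One optimal decomposition is:
Bags: B1 = {2, 3, 4, 6}  B2 = {1, 2, 4, 6}  B3 = {2, 4, 6, 7}  B4 = {2, 4, 5, 6}
Tree: B1–B2, B2–B3, B3–B4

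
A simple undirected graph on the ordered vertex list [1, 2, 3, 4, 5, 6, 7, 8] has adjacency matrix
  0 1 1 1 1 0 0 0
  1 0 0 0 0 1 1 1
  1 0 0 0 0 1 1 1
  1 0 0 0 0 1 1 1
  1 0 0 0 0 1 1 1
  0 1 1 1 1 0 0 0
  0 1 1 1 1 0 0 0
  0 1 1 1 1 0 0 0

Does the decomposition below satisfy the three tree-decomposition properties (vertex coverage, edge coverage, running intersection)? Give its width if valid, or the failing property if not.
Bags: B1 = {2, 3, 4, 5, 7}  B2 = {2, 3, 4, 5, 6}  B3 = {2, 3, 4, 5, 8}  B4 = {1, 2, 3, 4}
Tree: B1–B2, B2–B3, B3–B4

A tree decomposition must satisfy three properties: every vertex lies in some bag; for every edge, both endpoints lie together in some bag; and for every vertex, the bags containing it form a connected subtree. Here edge (5,1) lies in no bag, so the decomposition is invalid.

No — edge (5,1) lies in no bag.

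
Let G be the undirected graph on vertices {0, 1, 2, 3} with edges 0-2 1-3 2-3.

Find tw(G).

1

A width-1 tree decomposition is:
Bags: B1 = {1, 3}  B2 = {2, 3}  B3 = {0, 2}
Tree: B1–B2, B2–B3
The largest bag has 2 vertices, giving width 1; this decomposition certifies tw(G) ≤ 1. Any graph with an edge has treewidth ≥ 1, and G has the edge 1–3. Hence tw(G) = 1 exactly.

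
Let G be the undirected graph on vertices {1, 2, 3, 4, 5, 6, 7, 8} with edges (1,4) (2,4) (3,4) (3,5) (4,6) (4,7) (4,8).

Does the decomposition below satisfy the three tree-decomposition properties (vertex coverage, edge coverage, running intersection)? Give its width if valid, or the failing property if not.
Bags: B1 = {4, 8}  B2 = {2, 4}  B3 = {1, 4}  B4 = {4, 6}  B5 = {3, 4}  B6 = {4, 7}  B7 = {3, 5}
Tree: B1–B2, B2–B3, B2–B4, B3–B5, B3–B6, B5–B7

Vertex coverage: the bags together contain {1, 2, 3, 4, 5, 6, 7, 8}, the full vertex set. Edge coverage: each edge of G has both endpoints in at least one bag. Running intersection: for every vertex, the bags containing it form a connected subtree. All three properties hold, so this is a valid tree decomposition of width max|bag| − 1 = 1, and hence tw(G) ≤ 1.

Yes; width 1.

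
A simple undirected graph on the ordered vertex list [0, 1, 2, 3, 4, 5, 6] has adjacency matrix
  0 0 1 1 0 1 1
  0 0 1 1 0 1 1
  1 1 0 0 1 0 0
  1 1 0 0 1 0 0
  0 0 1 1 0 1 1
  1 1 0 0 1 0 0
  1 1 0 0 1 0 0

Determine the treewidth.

3

A width-3 tree decomposition is:
Bags: B1 = {0, 1, 2, 4}  B2 = {0, 1, 4, 6}  B3 = {0, 1, 4, 5}  B4 = {0, 1, 3, 4}
Tree: B1–B2, B2–B3, B3–B4
Each bag holds 4 vertices, so the decomposition has width 3, which upper-bounds the treewidth. For the lower bound: the 4 vertex sets {2,4}, {0,6}, {1}, {5} are disjoint, each induces a connected subgraph, and every pair is joined by at least one edge of G. Contracting each set to a single vertex therefore yields K_{4} as a minor, and since treewidth is minor-monotone, tw(G) ≥ tw(K_{4}) = 3. Combining the bounds, tw(G) = 3.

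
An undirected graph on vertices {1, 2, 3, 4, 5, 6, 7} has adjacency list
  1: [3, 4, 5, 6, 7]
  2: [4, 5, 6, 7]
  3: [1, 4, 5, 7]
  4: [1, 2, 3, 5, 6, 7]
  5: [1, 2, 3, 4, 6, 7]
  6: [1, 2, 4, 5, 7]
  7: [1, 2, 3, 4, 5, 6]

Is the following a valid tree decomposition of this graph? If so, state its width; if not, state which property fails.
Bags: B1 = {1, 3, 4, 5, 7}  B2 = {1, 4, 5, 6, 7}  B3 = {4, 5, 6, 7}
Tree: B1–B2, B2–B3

A tree decomposition must satisfy three properties: every vertex lies in some bag; for every edge, both endpoints lie together in some bag; and for every vertex, the bags containing it form a connected subtree. Here vertex 2 appears in no bag, so the decomposition is invalid.

No — vertex 2 appears in no bag.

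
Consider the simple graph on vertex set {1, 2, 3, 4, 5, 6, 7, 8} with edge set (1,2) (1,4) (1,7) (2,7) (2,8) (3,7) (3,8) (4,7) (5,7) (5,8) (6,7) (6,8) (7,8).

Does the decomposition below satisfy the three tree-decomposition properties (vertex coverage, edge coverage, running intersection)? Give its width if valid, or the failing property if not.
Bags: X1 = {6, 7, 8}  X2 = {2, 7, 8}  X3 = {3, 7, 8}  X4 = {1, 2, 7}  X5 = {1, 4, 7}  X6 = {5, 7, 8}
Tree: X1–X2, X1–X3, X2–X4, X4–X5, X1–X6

Yes; width 2.

Vertex coverage: the bags together contain {1, 2, 3, 4, 5, 6, 7, 8}, the full vertex set. Edge coverage: each edge of G has both endpoints in at least one bag. Running intersection: for every vertex, the bags containing it form a connected subtree. All three properties hold, so this is a valid tree decomposition of width max|bag| − 1 = 2, and hence tw(G) ≤ 2.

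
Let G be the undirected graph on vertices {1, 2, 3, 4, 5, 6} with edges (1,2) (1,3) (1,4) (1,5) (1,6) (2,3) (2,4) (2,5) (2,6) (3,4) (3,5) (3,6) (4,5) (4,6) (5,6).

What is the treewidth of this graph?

5

A width-5 tree decomposition is:
Bags: B1 = {1, 2, 3, 4, 5, 6}
Tree: (single bag)
With just one bag of size 6, the width is 6 − 1 = 5, so tw(G) ≤ 5. For the lower bound, the 6 vertices {1, 2, 3, 4, 5, 6} are pairwise adjacent, and any tree decomposition puts a clique entirely inside one bag — forcing width ≥ 5. Therefore the treewidth is 5.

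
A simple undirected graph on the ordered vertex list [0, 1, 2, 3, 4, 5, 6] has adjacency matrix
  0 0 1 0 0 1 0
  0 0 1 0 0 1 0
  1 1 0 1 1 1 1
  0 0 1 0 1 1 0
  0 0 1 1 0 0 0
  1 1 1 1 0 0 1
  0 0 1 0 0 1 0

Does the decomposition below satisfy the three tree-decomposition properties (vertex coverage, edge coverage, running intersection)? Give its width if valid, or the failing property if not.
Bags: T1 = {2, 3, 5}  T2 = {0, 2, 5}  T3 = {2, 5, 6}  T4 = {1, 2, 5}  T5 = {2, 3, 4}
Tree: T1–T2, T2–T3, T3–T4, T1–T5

Checking the three conditions: (i) the bags cover all of {0, 1, 2, 3, 4, 5, 6}; (ii) for each edge, some bag contains both endpoints; (iii) the bags containing any fixed vertex form a subtree. All hold, so the decomposition is valid with width 3 − 1 = 2.

Yes; width 2.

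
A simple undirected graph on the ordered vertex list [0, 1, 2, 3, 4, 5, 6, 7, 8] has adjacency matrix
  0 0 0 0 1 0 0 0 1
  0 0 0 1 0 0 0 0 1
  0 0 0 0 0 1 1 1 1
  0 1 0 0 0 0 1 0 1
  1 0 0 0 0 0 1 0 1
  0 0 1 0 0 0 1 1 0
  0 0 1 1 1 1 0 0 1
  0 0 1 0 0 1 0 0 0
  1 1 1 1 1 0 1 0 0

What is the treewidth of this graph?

A width-2 tree decomposition is:
Bags: B1 = {4, 6, 8}  B2 = {2, 6, 8}  B3 = {3, 6, 8}  B4 = {2, 5, 6}  B5 = {2, 5, 7}  B6 = {1, 3, 8}  B7 = {0, 4, 8}
Tree: B1–B2, B2–B3, B2–B4, B4–B5, B3–B6, B1–B7
Each bag holds 3 vertices, so the decomposition has width 2, which upper-bounds the treewidth. For the lower bound, the 3 vertices {0, 4, 8} are pairwise adjacent, and any tree decomposition puts a clique entirely inside one bag — forcing width ≥ 2. Therefore the treewidth is 2.

2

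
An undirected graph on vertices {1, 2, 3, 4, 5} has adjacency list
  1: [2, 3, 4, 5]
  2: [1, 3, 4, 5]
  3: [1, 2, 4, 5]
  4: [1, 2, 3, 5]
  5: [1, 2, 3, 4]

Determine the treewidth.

4

A width-4 tree decomposition is:
Bags: B1 = {1, 2, 3, 4, 5}
Tree: (single bag)
A single bag containing all 5 vertices is trivially a valid decomposition of width 4. On the other hand G contains the 5-clique {1, 2, 3, 4, 5}. A clique must lie in a single bag of any decomposition, so no decomposition can have width below 4. Hence tw(G) = 4 exactly.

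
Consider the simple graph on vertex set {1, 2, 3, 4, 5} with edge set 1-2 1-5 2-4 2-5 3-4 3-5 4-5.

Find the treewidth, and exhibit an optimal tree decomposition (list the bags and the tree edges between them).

Treewidth 2.
Bags: B1 = {1, 2, 5}  B2 = {2, 4, 5}  B3 = {3, 4, 5}
Tree: B1–B2, B2–B3

Every bag has size at most 3, so the width is 3 − 1 = 2 and tw(G) ≤ 2. On the other hand G contains the 3-clique {1, 2, 5}. A clique must lie in a single bag of any decomposition, so no decomposition can have width below 2. Hence tw(G) = 2 exactly.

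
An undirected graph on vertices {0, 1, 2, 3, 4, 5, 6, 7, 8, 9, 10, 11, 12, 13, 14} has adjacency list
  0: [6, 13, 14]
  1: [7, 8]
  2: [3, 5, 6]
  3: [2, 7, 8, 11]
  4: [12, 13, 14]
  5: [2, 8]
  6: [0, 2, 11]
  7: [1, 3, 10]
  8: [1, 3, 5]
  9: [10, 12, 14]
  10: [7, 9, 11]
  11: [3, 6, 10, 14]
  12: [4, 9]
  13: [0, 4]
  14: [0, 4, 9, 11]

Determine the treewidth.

3

A width-3 tree decomposition is:
Bags: B1 = {1, 5, 7, 8}  B2 = {3, 5, 7, 8}  B3 = {2, 3, 5, 7}  B4 = {2, 3, 7, 10}  B5 = {2, 3, 10, 11}  B6 = {2, 6, 10, 11}  B7 = {6, 9, 10, 11}  B8 = {6, 9, 11, 14}  B9 = {0, 6, 9, 14}  B10 = {0, 9, 12, 14}  B11 = {0, 4, 12, 14}  B12 = {0, 4, 12, 13}
Tree: B1–B2, B2–B3, B3–B4, B4–B5, B5–B6, B6–B7, B7–B8, B8–B9, B9–B10, B10–B11, B11–B12
Every bag has size at most 4, so the width is 4 − 1 = 3 and tw(G) ≤ 3. For the lower bound: the 4 vertex sets {1,5,8}, {7}, {3}, {2,6,10,11} are disjoint, each induces a connected subgraph, and every pair is joined by at least one edge of G. Contracting each set to a single vertex therefore yields K_{4} as a minor, and since treewidth is minor-monotone, tw(G) ≥ tw(K_{4}) = 3. Therefore the treewidth is 3.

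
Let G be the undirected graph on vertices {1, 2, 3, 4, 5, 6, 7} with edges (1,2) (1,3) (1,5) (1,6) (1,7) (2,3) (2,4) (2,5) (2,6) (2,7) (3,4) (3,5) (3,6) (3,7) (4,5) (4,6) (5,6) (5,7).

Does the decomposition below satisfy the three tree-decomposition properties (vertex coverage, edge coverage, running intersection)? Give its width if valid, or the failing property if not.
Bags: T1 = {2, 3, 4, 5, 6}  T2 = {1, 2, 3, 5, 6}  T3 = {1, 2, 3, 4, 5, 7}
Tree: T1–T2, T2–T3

No — bags containing vertex 4 are not connected in the tree.

A tree decomposition must satisfy three properties: every vertex lies in some bag; for every edge, both endpoints lie together in some bag; and for every vertex, the bags containing it form a connected subtree. Here bags containing vertex 4 are not connected in the tree, so the decomposition is invalid.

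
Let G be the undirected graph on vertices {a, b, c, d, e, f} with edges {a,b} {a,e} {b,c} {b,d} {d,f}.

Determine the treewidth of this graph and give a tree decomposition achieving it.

Every bag has size at most 2, so the width is 2 − 1 = 1 and tw(G) ≤ 1. Any graph with an edge has treewidth ≥ 1, and G has the edge e–a. Therefore the treewidth is 1.

Treewidth 1.
Bags: B1 = {a, e}  B2 = {a, b}  B3 = {b, d}  B4 = {d, f}  B5 = {b, c}
Tree: B1–B2, B2–B3, B3–B4, B3–B5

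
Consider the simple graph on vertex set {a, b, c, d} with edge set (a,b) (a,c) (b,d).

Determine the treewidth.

A width-1 tree decomposition is:
Bags: B1 = {a, b}  B2 = {b, d}  B3 = {a, c}
Tree: B1–B2, B1–B3
The largest bag has 2 vertices, giving width 1; this decomposition certifies tw(G) ≤ 1. Since G has at least one edge (e.g. a–b), it is not an edgeless graph, so tw(G) ≥ 1. Combining the bounds, tw(G) = 1.

1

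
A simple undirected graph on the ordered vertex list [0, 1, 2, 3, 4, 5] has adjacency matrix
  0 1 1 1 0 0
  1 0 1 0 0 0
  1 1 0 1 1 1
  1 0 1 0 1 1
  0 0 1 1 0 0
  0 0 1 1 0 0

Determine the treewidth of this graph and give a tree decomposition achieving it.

Treewidth 2.
One optimal decomposition is:
Bags: B1 = {2, 3, 5}  B2 = {0, 2, 3}  B3 = {0, 1, 2}  B4 = {2, 3, 4}
Tree: B1–B2, B2–B3, B2–B4

The largest bag has 3 vertices, giving width 2; this decomposition certifies tw(G) ≤ 2. For the lower bound, the 3 vertices {0, 1, 2} are pairwise adjacent, and any tree decomposition puts a clique entirely inside one bag — forcing width ≥ 2. Hence tw(G) = 2 exactly.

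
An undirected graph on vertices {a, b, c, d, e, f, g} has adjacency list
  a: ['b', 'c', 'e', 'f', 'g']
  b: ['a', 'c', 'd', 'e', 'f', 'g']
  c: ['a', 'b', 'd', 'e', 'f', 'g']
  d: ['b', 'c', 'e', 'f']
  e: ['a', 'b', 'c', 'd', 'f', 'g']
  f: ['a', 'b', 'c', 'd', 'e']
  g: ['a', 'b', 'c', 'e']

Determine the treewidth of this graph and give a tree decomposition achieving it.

The largest bag has 5 vertices, giving width 4; this decomposition certifies tw(G) ≤ 4. For the lower bound, the 5 vertices {a, b, c, e, g} are pairwise adjacent, and any tree decomposition puts a clique entirely inside one bag — forcing width ≥ 4. Combining the bounds, tw(G) = 4.

Treewidth 4.
One optimal decomposition is:
Bags: B1 = {b, c, d, e, f}  B2 = {a, b, c, e, f}  B3 = {a, b, c, e, g}
Tree: B1–B2, B2–B3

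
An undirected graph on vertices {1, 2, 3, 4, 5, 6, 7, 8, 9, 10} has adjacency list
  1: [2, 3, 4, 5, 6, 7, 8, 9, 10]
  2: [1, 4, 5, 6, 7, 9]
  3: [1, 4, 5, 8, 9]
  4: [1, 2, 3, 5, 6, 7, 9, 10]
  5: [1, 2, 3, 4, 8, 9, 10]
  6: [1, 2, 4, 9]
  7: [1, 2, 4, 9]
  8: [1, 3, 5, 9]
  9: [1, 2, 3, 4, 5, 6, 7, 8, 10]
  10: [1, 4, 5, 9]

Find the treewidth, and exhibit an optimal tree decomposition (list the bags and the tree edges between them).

Treewidth 4.
One such decomposition:
Bags: B1 = {1, 2, 4, 7, 9}  B2 = {1, 2, 4, 5, 9}  B3 = {1, 2, 4, 6, 9}  B4 = {1, 4, 5, 9, 10}  B5 = {1, 3, 4, 5, 9}  B6 = {1, 3, 5, 8, 9}
Tree: B1–B2, B2–B3, B2–B4, B2–B5, B5–B6

The largest bag has 5 vertices, giving width 4; this decomposition certifies tw(G) ≤ 4. On the other hand G contains the 5-clique {1, 3, 5, 8, 9}. A clique must lie in a single bag of any decomposition, so no decomposition can have width below 4. Therefore the treewidth is 4.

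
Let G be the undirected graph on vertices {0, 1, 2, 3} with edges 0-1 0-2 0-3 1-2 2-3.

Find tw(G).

2

A width-2 tree decomposition is:
Bags: B1 = {0, 2, 3}  B2 = {0, 1, 2}
Tree: B1–B2
Every bag has size at most 3, so the width is 3 − 1 = 2 and tw(G) ≤ 2. For the lower bound, the 3 vertices {0, 1, 2} are pairwise adjacent, and any tree decomposition puts a clique entirely inside one bag — forcing width ≥ 2. Combining the bounds, tw(G) = 2.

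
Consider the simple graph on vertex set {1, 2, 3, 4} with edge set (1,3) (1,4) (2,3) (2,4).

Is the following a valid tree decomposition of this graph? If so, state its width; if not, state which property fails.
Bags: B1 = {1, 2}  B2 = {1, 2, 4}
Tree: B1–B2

No — vertex 3 appears in no bag.

A tree decomposition must satisfy three properties: every vertex lies in some bag; for every edge, both endpoints lie together in some bag; and for every vertex, the bags containing it form a connected subtree. Here vertex 3 appears in no bag, so the decomposition is invalid.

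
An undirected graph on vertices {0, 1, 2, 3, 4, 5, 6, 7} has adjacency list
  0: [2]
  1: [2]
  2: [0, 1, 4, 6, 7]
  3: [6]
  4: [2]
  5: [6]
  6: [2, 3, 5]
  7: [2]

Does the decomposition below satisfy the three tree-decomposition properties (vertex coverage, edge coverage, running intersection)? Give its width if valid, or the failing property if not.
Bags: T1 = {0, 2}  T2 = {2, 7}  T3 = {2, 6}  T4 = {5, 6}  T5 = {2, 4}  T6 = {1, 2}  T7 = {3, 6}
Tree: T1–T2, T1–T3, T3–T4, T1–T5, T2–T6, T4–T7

Yes; width 1.

Every vertex of G appears in some bag (union = {0, 1, 2, 3, 4, 5, 6, 7}); every edge is covered by a bag; and for each vertex v the set of bags containing v is connected in the bag tree. The decomposition is therefore valid. The largest bag has 2 vertices, so the width is 1.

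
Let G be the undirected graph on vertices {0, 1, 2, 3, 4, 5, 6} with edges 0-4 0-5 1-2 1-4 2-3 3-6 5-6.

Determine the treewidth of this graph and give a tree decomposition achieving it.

The largest bag has 3 vertices, giving width 2; this decomposition certifies tw(G) ≤ 2. Since 2–1–4–0–5–6–3–2 is a cycle in G, G is not acyclic. Forests are exactly the graphs of treewidth ≤ 1, so tw(G) ≥ 2. The upper and lower bounds meet at 2, so that is the treewidth.

Treewidth 2.
One optimal decomposition is:
Bags: B1 = {1, 2, 4}  B2 = {0, 2, 4}  B3 = {0, 2, 5}  B4 = {2, 5, 6}  B5 = {2, 3, 6}
Tree: B1–B2, B2–B3, B3–B4, B4–B5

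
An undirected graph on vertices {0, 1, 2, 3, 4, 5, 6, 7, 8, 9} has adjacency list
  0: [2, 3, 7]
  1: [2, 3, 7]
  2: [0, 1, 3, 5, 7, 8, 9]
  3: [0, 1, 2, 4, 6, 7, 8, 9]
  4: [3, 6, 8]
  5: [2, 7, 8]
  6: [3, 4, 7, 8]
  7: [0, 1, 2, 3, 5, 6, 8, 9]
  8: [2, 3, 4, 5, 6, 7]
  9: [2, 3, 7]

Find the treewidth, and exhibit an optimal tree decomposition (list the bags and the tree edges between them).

Treewidth 3.
One such decomposition:
Bags: B1 = {3, 4, 6, 8}  B2 = {3, 6, 7, 8}  B3 = {2, 3, 7, 8}  B4 = {2, 5, 7, 8}  B5 = {1, 2, 3, 7}  B6 = {0, 2, 3, 7}  B7 = {2, 3, 7, 9}
Tree: B1–B2, B2–B3, B3–B4, B3–B5, B3–B6, B3–B7

The largest bag has 4 vertices, giving width 3; this decomposition certifies tw(G) ≤ 3. On the other hand G contains the 4-clique {3, 4, 6, 8}. A clique must lie in a single bag of any decomposition, so no decomposition can have width below 3. The upper and lower bounds meet at 3, so that is the treewidth.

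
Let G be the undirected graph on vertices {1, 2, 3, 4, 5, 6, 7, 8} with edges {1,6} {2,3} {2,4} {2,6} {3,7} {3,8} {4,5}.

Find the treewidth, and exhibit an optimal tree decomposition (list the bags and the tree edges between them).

Every bag has size at most 2, so the width is 2 − 1 = 1 and tw(G) ≤ 1. Any graph with an edge has treewidth ≥ 1, and G has the edge 2–3. Therefore the treewidth is 1.

Treewidth 1.
One optimal decomposition is:
Bags: B1 = {2, 3}  B2 = {3, 7}  B3 = {2, 4}  B4 = {4, 5}  B5 = {2, 6}  B6 = {1, 6}  B7 = {3, 8}
Tree: B1–B2, B1–B3, B3–B4, B3–B5, B5–B6, B1–B7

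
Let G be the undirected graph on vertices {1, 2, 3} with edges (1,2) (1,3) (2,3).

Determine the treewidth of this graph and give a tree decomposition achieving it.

With just one bag of size 3, the width is 3 − 1 = 2, so tw(G) ≤ 2. Conversely, {1, 2, 3} is a clique of size 3, and the vertices of any clique must share a bag in every tree decomposition; so some bag has ≥ 3 vertices and tw(G) ≥ 2. Hence tw(G) = 2 exactly.

Treewidth 2.
Bags: B1 = {1, 2, 3}
Tree: (single bag)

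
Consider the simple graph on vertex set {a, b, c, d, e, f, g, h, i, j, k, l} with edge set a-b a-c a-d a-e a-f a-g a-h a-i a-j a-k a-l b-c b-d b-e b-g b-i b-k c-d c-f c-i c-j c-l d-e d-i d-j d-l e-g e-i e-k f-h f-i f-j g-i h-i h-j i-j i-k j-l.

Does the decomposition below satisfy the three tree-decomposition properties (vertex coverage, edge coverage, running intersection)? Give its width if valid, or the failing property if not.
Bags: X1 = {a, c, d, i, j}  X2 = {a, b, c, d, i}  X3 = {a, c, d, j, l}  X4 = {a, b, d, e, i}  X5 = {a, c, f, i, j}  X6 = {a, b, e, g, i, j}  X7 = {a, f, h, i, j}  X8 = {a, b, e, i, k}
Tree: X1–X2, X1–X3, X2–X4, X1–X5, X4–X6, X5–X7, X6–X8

A tree decomposition must satisfy three properties: every vertex lies in some bag; for every edge, both endpoints lie together in some bag; and for every vertex, the bags containing it form a connected subtree. Here bags containing vertex j are not connected in the tree, so the decomposition is invalid.

No — bags containing vertex j are not connected in the tree.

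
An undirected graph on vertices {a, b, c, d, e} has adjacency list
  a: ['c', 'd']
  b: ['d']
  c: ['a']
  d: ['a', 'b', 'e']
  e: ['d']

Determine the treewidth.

1

A width-1 tree decomposition is:
Bags: B1 = {b, d}  B2 = {a, d}  B3 = {d, e}  B4 = {a, c}
Tree: B1–B2, B1–B3, B2–B4
Every bag has size at most 2, so the width is 2 − 1 = 1 and tw(G) ≤ 1. G has an edge, so its treewidth is at least 1. The upper and lower bounds meet at 1, so that is the treewidth.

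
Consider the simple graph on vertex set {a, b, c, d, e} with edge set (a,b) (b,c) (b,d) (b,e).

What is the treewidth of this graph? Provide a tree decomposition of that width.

Treewidth 1.
Bags: B1 = {b, d}  B2 = {a, b}  B3 = {b, c}  B4 = {b, e}
Tree: B1–B2, B2–B3, B2–B4

Each bag holds 2 vertices, so the decomposition has width 1, which upper-bounds the treewidth. G has an edge, so its treewidth is at least 1. The upper and lower bounds meet at 1, so that is the treewidth.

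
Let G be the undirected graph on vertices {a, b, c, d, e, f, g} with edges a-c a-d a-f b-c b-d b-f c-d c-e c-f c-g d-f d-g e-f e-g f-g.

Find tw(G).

3

A width-3 tree decomposition is:
Bags: B1 = {c, d, f, g}  B2 = {c, e, f, g}  B3 = {b, c, d, f}  B4 = {a, c, d, f}
Tree: B1–B2, B1–B3, B3–B4
The largest bag has 4 vertices, giving width 3; this decomposition certifies tw(G) ≤ 3. For the lower bound, the 4 vertices {c, d, f, g} are pairwise adjacent, and any tree decomposition puts a clique entirely inside one bag — forcing width ≥ 3. Combining the bounds, tw(G) = 3.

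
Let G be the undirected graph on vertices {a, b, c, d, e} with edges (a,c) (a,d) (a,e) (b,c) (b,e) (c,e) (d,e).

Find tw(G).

2

A width-2 tree decomposition is:
Bags: B1 = {a, d, e}  B2 = {a, c, e}  B3 = {b, c, e}
Tree: B1–B2, B2–B3
The largest bag has 3 vertices, giving width 2; this decomposition certifies tw(G) ≤ 2. On the other hand G contains the 3-clique {a, d, e}. A clique must lie in a single bag of any decomposition, so no decomposition can have width below 2. The upper and lower bounds meet at 2, so that is the treewidth.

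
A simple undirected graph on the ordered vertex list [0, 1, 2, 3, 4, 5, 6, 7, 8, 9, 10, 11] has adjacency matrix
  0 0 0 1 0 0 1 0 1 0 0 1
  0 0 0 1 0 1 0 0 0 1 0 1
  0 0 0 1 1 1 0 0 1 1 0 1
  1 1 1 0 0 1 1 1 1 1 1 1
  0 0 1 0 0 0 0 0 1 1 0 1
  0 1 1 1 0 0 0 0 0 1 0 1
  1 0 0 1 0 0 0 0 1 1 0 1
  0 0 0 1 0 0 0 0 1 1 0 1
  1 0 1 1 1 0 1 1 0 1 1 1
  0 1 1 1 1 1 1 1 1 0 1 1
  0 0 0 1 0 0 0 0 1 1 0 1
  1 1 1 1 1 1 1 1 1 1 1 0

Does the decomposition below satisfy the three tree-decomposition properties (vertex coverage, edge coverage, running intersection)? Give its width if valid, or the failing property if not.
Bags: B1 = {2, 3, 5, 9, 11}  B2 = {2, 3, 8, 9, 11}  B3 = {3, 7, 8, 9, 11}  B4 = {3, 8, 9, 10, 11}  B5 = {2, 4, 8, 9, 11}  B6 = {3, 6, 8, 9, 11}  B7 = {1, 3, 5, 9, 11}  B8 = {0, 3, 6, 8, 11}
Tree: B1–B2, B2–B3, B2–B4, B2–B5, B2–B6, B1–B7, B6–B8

Yes; width 4.

Checking the three conditions: (i) the bags cover all of {0, 1, 2, 3, 4, 5, 6, 7, 8, 9, 10, 11}; (ii) for each edge, some bag contains both endpoints; (iii) the bags containing any fixed vertex form a subtree. All hold, so the decomposition is valid with width 5 − 1 = 4.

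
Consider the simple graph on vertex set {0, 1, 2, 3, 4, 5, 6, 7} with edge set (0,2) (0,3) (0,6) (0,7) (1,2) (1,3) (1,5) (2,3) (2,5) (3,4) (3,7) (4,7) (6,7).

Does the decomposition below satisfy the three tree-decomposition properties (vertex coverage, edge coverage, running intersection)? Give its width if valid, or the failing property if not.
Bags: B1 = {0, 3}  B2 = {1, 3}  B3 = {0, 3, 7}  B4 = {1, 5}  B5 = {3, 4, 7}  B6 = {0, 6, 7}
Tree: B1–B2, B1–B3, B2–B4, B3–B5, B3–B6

No — vertex 2 appears in no bag.

A tree decomposition must satisfy three properties: every vertex lies in some bag; for every edge, both endpoints lie together in some bag; and for every vertex, the bags containing it form a connected subtree. Here vertex 2 appears in no bag, so the decomposition is invalid.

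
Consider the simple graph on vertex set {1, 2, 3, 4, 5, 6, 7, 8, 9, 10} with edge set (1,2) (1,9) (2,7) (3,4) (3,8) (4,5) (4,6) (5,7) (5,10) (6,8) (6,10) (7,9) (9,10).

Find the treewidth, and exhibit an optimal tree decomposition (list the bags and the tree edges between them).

Treewidth 2.
One optimal decomposition is:
Bags: B1 = {3, 4, 8}  B2 = {4, 6, 8}  B3 = {4, 5, 6}  B4 = {5, 6, 10}  B5 = {5, 7, 10}  B6 = {7, 9, 10}  B7 = {2, 7, 9}  B8 = {1, 2, 9}
Tree: B1–B2, B2–B3, B3–B4, B4–B5, B5–B6, B6–B7, B7–B8

The largest bag has 3 vertices, giving width 2; this decomposition certifies tw(G) ≤ 2. The edges 3–8–6–4–3 form a cycle, so G is not a tree and its treewidth is at least 2. Combining the bounds, tw(G) = 2.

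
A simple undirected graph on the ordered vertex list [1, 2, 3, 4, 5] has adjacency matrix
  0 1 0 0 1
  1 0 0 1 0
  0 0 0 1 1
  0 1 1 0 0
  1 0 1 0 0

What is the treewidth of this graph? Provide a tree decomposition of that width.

The largest bag has 3 vertices, giving width 2; this decomposition certifies tw(G) ≤ 2. For the lower bound, G contains the cycle 4–3–5–1–2–4, so G is not a forest; only forests have treewidth ≤ 1, hence tw(G) ≥ 2. Combining the bounds, tw(G) = 2.

Treewidth 2.
One optimal decomposition is:
Bags: B1 = {3, 4, 5}  B2 = {1, 4, 5}  B3 = {1, 2, 4}
Tree: B1–B2, B2–B3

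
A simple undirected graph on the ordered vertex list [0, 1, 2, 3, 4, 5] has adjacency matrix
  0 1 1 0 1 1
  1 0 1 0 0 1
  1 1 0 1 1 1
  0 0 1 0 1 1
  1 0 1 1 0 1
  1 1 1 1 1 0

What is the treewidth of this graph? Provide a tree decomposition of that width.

Treewidth 3.
One such decomposition:
Bags: B1 = {0, 2, 4, 5}  B2 = {0, 1, 2, 5}  B3 = {2, 3, 4, 5}
Tree: B1–B2, B1–B3

The largest bag has 4 vertices, giving width 3; this decomposition certifies tw(G) ≤ 3. On the other hand G contains the 4-clique {0, 1, 2, 5}. A clique must lie in a single bag of any decomposition, so no decomposition can have width below 3. The upper and lower bounds meet at 3, so that is the treewidth.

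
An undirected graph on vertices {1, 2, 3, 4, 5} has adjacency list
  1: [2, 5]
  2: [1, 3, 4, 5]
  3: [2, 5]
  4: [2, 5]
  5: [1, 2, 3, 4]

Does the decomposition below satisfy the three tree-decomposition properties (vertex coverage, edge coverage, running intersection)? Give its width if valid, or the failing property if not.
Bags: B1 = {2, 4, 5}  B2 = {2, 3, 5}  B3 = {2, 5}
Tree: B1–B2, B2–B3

A tree decomposition must satisfy three properties: every vertex lies in some bag; for every edge, both endpoints lie together in some bag; and for every vertex, the bags containing it form a connected subtree. Here vertex 1 appears in no bag, so the decomposition is invalid.

No — vertex 1 appears in no bag.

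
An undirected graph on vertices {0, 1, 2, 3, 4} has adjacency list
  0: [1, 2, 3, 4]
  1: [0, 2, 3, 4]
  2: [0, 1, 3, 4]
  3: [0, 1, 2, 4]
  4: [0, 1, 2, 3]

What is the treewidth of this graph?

4

A width-4 tree decomposition is:
Bags: B1 = {0, 1, 2, 3, 4}
Tree: (single bag)
With just one bag of size 5, the width is 5 − 1 = 4, so tw(G) ≤ 4. On the other hand G contains the 5-clique {0, 1, 2, 3, 4}. A clique must lie in a single bag of any decomposition, so no decomposition can have width below 4. The upper and lower bounds meet at 4, so that is the treewidth.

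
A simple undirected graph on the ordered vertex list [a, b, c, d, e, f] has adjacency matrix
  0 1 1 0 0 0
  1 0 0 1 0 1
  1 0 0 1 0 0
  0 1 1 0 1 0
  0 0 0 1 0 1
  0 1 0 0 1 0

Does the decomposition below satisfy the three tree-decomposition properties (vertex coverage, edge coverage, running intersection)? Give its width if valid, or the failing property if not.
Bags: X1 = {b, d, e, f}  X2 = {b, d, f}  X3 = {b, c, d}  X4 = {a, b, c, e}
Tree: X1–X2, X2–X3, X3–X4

A tree decomposition must satisfy three properties: every vertex lies in some bag; for every edge, both endpoints lie together in some bag; and for every vertex, the bags containing it form a connected subtree. Here bags containing vertex e are not connected in the tree, so the decomposition is invalid.

No — bags containing vertex e are not connected in the tree.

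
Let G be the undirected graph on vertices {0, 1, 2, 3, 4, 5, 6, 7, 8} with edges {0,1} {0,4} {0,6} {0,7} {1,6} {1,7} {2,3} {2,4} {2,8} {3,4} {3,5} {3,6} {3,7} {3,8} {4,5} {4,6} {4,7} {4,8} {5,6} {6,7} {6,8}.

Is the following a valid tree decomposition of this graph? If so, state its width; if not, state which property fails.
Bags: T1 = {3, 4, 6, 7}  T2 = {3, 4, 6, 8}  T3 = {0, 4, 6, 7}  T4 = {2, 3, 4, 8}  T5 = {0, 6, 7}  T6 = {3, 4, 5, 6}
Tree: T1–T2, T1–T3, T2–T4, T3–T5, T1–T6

No — vertex 1 appears in no bag.

A tree decomposition must satisfy three properties: every vertex lies in some bag; for every edge, both endpoints lie together in some bag; and for every vertex, the bags containing it form a connected subtree. Here vertex 1 appears in no bag, so the decomposition is invalid.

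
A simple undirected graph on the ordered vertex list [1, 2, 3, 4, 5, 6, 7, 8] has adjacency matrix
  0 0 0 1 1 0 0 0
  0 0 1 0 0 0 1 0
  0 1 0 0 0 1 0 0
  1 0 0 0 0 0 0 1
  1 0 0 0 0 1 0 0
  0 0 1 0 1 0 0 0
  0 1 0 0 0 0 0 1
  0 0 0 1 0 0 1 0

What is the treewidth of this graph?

A width-2 tree decomposition is:
Bags: B1 = {2, 7, 8}  B2 = {2, 3, 8}  B3 = {3, 6, 8}  B4 = {5, 6, 8}  B5 = {1, 5, 8}  B6 = {1, 4, 8}
Tree: B1–B2, B2–B3, B3–B4, B4–B5, B5–B6
Each bag holds 3 vertices, so the decomposition has width 2, which upper-bounds the treewidth. For the lower bound, G contains the cycle 8–7–2–3–6–5–1–4–8, so G is not a forest; only forests have treewidth ≤ 1, hence tw(G) ≥ 2. The upper and lower bounds meet at 2, so that is the treewidth.

2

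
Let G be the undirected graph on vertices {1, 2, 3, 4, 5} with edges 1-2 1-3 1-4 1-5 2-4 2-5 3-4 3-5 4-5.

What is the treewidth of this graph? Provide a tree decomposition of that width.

Each bag holds 4 vertices, so the decomposition has width 3, which upper-bounds the treewidth. On the other hand G contains the 4-clique {1, 2, 4, 5}. A clique must lie in a single bag of any decomposition, so no decomposition can have width below 3. Hence tw(G) = 3 exactly.

Treewidth 3.
Bags: B1 = {1, 2, 4, 5}  B2 = {1, 3, 4, 5}
Tree: B1–B2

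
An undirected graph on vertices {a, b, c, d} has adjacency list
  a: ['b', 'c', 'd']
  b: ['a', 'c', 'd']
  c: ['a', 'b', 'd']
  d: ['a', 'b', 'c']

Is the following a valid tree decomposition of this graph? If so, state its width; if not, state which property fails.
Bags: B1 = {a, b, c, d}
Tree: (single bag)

Yes; width 3.

Every vertex of G appears in some bag (union = {a, b, c, d}); every edge is covered by a bag; and for each vertex v the set of bags containing v is connected in the bag tree. The decomposition is therefore valid. The largest bag has 4 vertices, so the width is 3.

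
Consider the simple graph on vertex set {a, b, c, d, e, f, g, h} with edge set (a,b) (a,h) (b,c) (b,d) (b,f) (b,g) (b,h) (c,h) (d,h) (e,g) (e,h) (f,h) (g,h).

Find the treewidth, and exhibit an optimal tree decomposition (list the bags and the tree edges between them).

Treewidth 2.
Bags: B1 = {b, d, h}  B2 = {b, f, h}  B3 = {b, g, h}  B4 = {a, b, h}  B5 = {e, g, h}  B6 = {b, c, h}
Tree: B1–B2, B1–B3, B2–B4, B3–B5, B3–B6

Each bag holds 3 vertices, so the decomposition has width 2, which upper-bounds the treewidth. On the other hand G contains the 3-clique {e, g, h}. A clique must lie in a single bag of any decomposition, so no decomposition can have width below 2. Therefore the treewidth is 2.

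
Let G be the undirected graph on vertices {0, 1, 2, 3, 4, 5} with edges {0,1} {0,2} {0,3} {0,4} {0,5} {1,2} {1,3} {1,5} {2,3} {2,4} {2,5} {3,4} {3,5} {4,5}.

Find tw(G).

4

A width-4 tree decomposition is:
Bags: B1 = {0, 1, 2, 3, 5}  B2 = {0, 2, 3, 4, 5}
Tree: B1–B2
Every bag has size at most 5, so the width is 5 − 1 = 4 and tw(G) ≤ 4. On the other hand G contains the 5-clique {0, 1, 2, 3, 5}. A clique must lie in a single bag of any decomposition, so no decomposition can have width below 4. Therefore the treewidth is 4.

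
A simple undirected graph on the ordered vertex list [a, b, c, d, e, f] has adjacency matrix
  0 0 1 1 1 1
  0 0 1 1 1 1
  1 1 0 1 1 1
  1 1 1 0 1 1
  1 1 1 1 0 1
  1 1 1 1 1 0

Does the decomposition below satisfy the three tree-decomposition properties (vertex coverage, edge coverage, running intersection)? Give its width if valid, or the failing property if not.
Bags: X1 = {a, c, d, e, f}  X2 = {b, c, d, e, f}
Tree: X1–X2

Vertex coverage: the bags together contain {a, b, c, d, e, f}, the full vertex set. Edge coverage: each edge of G has both endpoints in at least one bag. Running intersection: for every vertex, the bags containing it form a connected subtree. All three properties hold, so this is a valid tree decomposition of width max|bag| − 1 = 4, and hence tw(G) ≤ 4.

Yes; width 4.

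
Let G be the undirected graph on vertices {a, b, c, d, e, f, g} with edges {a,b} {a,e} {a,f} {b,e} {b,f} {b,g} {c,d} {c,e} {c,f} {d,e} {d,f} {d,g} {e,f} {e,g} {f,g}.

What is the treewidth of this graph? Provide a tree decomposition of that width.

Treewidth 3.
One such decomposition:
Bags: B1 = {d, e, f, g}  B2 = {b, e, f, g}  B3 = {a, b, e, f}  B4 = {c, d, e, f}
Tree: B1–B2, B2–B3, B1–B4

The largest bag has 4 vertices, giving width 3; this decomposition certifies tw(G) ≤ 3. For the lower bound, the 4 vertices {d, e, f, g} are pairwise adjacent, and any tree decomposition puts a clique entirely inside one bag — forcing width ≥ 3. The upper and lower bounds meet at 3, so that is the treewidth.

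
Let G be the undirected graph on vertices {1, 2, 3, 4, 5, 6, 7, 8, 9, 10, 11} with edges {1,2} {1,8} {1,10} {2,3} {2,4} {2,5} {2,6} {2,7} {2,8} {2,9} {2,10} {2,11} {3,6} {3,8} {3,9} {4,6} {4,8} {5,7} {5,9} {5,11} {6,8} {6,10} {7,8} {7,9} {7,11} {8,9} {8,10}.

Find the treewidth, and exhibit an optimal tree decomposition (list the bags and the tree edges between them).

Each bag holds 4 vertices, so the decomposition has width 3, which upper-bounds the treewidth. For the lower bound, the 4 vertices {1, 2, 8, 10} are pairwise adjacent, and any tree decomposition puts a clique entirely inside one bag — forcing width ≥ 3. Combining the bounds, tw(G) = 3.

Treewidth 3.
Bags: B1 = {2, 3, 6, 8}  B2 = {2, 3, 8, 9}  B3 = {2, 6, 8, 10}  B4 = {2, 7, 8, 9}  B5 = {1, 2, 8, 10}  B6 = {2, 4, 6, 8}  B7 = {2, 5, 7, 9}  B8 = {2, 5, 7, 11}
Tree: B1–B2, B1–B3, B2–B4, B3–B5, B3–B6, B4–B7, B7–B8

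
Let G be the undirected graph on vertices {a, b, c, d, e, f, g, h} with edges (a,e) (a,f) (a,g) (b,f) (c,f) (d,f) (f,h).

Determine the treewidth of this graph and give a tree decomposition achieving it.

The largest bag has 2 vertices, giving width 1; this decomposition certifies tw(G) ≤ 1. Since G has at least one edge (e.g. f–a), it is not an edgeless graph, so tw(G) ≥ 1. Hence tw(G) = 1 exactly.

Treewidth 1.
One optimal decomposition is:
Bags: B1 = {a, f}  B2 = {a, g}  B3 = {b, f}  B4 = {a, e}  B5 = {c, f}  B6 = {d, f}  B7 = {f, h}
Tree: B1–B2, B1–B3, B1–B4, B3–B5, B1–B6, B6–B7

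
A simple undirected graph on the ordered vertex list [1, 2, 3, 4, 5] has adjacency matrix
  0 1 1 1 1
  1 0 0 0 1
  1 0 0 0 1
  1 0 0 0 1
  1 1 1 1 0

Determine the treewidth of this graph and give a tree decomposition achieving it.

Treewidth 2.
One optimal decomposition is:
Bags: B1 = {1, 2, 5}  B2 = {1, 4, 5}  B3 = {1, 3, 5}
Tree: B1–B2, B1–B3

The largest bag has 3 vertices, giving width 2; this decomposition certifies tw(G) ≤ 2. For the lower bound, the 3 vertices {1, 2, 5} are pairwise adjacent, and any tree decomposition puts a clique entirely inside one bag — forcing width ≥ 2. Combining the bounds, tw(G) = 2.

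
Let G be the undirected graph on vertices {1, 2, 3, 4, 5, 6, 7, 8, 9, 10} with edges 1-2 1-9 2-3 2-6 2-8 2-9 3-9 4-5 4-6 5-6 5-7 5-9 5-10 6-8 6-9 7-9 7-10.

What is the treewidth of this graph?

A width-2 tree decomposition is:
Bags: B1 = {5, 6, 9}  B2 = {2, 6, 9}  B3 = {5, 7, 9}  B4 = {5, 7, 10}  B5 = {4, 5, 6}  B6 = {2, 6, 8}  B7 = {2, 3, 9}  B8 = {1, 2, 9}
Tree: B1–B2, B1–B3, B3–B4, B1–B5, B2–B6, B2–B7, B7–B8
The largest bag has 3 vertices, giving width 2; this decomposition certifies tw(G) ≤ 2. On the other hand G contains the 3-clique {2, 6, 8}. A clique must lie in a single bag of any decomposition, so no decomposition can have width below 2. Therefore the treewidth is 2.

2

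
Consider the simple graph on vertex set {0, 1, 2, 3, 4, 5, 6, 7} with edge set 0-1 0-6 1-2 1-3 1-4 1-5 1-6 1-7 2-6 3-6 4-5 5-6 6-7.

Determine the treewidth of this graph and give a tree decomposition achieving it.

Treewidth 2.
One optimal decomposition is:
Bags: B1 = {1, 5, 6}  B2 = {1, 2, 6}  B3 = {1, 4, 5}  B4 = {1, 6, 7}  B5 = {0, 1, 6}  B6 = {1, 3, 6}
Tree: B1–B2, B1–B3, B2–B4, B2–B5, B4–B6

The largest bag has 3 vertices, giving width 2; this decomposition certifies tw(G) ≤ 2. For the lower bound, the 3 vertices {1, 4, 5} are pairwise adjacent, and any tree decomposition puts a clique entirely inside one bag — forcing width ≥ 2. The upper and lower bounds meet at 2, so that is the treewidth.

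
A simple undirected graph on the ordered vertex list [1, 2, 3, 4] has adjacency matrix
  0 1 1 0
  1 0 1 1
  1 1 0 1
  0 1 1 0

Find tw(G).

A width-2 tree decomposition is:
Bags: B1 = {1, 2, 3}  B2 = {2, 3, 4}
Tree: B1–B2
Each bag holds 3 vertices, so the decomposition has width 2, which upper-bounds the treewidth. Conversely, {1, 2, 3} is a clique of size 3, and the vertices of any clique must share a bag in every tree decomposition; so some bag has ≥ 3 vertices and tw(G) ≥ 2. Combining the bounds, tw(G) = 2.

2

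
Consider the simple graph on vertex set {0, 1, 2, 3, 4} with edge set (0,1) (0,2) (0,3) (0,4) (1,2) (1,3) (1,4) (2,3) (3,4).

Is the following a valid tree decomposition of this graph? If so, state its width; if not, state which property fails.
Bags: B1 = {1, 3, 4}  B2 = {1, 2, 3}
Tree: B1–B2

A tree decomposition must satisfy three properties: every vertex lies in some bag; for every edge, both endpoints lie together in some bag; and for every vertex, the bags containing it form a connected subtree. Here vertex 0 appears in no bag, so the decomposition is invalid.

No — vertex 0 appears in no bag.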